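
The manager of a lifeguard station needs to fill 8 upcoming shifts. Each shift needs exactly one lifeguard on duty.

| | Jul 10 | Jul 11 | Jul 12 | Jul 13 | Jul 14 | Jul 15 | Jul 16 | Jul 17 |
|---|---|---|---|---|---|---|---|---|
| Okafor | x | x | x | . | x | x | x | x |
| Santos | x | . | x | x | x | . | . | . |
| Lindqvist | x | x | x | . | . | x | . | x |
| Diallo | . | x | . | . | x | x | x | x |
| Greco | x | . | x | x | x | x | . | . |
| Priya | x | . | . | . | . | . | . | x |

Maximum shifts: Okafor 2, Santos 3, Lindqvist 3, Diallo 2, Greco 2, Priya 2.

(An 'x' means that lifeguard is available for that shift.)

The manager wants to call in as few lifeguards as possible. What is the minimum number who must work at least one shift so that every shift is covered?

3

8 slots to fill and no one can take more than 3, so at least ⌈8/3⌉ = 3 lifeguards are needed.
Okafor, Santos, and Lindqvist alone can cover everything: Jul 10→Santos, Jul 11→Okafor, Jul 12→Lindqvist, Jul 13→Santos, Jul 14→Santos, Jul 15→Lindqvist, Jul 16→Okafor, Jul 17→Lindqvist.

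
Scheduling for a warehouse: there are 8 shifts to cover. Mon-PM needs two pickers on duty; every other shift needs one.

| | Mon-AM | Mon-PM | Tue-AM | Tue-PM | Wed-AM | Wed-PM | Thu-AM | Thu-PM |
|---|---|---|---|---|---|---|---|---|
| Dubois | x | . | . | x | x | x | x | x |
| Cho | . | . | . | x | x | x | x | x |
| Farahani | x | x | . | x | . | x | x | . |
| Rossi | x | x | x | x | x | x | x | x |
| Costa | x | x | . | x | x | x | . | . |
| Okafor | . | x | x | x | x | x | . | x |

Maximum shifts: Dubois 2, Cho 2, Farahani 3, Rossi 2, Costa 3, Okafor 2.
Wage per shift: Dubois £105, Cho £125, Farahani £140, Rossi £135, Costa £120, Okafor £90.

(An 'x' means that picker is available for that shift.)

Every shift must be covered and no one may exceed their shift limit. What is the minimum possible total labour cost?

£1000

Picking the cheapest available picker for each shift independently would cost £870, but that ignores the shift limits.
An optimal schedule: Mon-AM→Dubois, Mon-PM→Okafor+Costa, Tue-AM→Okafor, Tue-PM→Costa, Wed-AM→Costa, Wed-PM→Cho, Thu-AM→Dubois, Thu-PM→Cho.
Total: 105 + 90 + 120 + 90 + 120 + 120 + 125 + 105 + 125 = £1000.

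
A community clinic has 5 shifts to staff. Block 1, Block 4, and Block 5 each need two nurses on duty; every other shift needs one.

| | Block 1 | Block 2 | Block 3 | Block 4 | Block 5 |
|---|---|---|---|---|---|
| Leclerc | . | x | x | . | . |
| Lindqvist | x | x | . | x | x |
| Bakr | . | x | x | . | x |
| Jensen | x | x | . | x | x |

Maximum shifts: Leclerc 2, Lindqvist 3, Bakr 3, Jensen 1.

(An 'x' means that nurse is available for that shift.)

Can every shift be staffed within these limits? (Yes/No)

No

Total capacity is 9 and 8 slots are needed, so capacity alone doesn't rule it out.
Shifts {Block 1, Block 4} need 4 worker-slots in total, but the nurses available for any of those shifts (Lindqvist and Jensen) can supply at most 3 among them. So no valid schedule exists.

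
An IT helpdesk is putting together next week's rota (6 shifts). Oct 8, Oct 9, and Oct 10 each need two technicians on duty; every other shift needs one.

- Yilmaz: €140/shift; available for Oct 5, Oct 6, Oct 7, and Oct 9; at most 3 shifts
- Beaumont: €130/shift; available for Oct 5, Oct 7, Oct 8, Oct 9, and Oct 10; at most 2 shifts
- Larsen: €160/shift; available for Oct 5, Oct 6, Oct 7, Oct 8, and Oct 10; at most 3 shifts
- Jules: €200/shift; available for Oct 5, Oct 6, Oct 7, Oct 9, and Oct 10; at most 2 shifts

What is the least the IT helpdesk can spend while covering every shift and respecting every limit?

€1360

Oct 8 can only be covered by Beaumont and Larsen, so that assignment is forced.
Picking the cheapest available technician for each shift independently would cost €1250, but that ignores the shift limits.
An optimal schedule: Oct 5→Yilmaz, Oct 6→Yilmaz, Oct 7→Larsen, Oct 8→Beaumont+Larsen, Oct 9→Yilmaz+Beaumont, Oct 10→Larsen+Jules.
Total: 140 + 140 + 160 + 130 + 160 + 140 + 130 + 160 + 200 = €1360.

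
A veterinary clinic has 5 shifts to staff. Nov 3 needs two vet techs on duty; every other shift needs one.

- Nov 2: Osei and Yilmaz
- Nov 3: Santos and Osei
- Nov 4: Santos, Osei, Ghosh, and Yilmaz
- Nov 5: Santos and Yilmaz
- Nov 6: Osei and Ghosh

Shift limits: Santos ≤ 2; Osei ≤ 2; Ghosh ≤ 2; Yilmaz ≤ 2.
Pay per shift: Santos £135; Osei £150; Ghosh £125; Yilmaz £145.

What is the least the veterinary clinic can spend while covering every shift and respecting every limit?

Nov 3 can only be covered by Santos and Osei, so that assignment is forced.
Picking the cheapest available vet tech for each shift independently would cost £815, and that bound is achievable.
An optimal schedule: Nov 2→Yilmaz, Nov 3→Santos+Osei, Nov 4→Ghosh, Nov 5→Santos, Nov 6→Ghosh.
Total: 145 + 135 + 150 + 125 + 135 + 125 = £815.

£815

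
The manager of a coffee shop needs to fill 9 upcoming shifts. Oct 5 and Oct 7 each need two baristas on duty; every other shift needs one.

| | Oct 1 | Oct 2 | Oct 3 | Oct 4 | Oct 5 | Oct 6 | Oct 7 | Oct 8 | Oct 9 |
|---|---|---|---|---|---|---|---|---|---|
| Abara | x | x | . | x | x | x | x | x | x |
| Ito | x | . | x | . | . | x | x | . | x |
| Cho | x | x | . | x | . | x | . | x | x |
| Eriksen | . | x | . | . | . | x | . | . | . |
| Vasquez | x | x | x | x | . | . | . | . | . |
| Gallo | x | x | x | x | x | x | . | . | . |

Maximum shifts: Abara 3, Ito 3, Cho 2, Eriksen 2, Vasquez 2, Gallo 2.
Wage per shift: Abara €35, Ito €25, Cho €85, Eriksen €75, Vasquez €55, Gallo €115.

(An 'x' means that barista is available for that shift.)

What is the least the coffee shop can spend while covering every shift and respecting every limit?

Oct 5 can only be covered by Abara and Gallo, so that assignment is forced.
Oct 7 can only be covered by Abara and Ito, so that assignment is forced.
Picking the cheapest available barista for each shift independently would cost €415, but that ignores the shift limits.
An optimal schedule: Oct 1→Vasquez, Oct 2→Eriksen, Oct 3→Ito, Oct 4→Vasquez, Oct 5→Abara+Gallo, Oct 6→Eriksen, Oct 7→Ito+Abara, Oct 8→Abara, Oct 9→Ito.
Total: 55 + 75 + 25 + 55 + 35 + 115 + 75 + 25 + 35 + 35 + 25 = €555.

€555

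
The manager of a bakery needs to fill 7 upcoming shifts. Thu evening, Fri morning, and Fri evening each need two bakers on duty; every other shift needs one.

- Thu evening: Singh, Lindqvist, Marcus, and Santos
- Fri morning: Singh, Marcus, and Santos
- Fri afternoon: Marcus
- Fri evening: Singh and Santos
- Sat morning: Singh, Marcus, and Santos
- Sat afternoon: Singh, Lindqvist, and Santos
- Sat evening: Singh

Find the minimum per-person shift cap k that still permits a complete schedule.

With 4 bakers and 10 worker-slots to fill, someone must work at least ⌈10/4⌉ = 3 shifts, so k ≥ 3.
k = 3 works: Thu evening→Lindqvist+Santos, Fri morning→Singh+Marcus, Fri afternoon→Marcus, Fri evening→Singh+Santos, Sat morning→Marcus, Sat afternoon→Lindqvist, Sat evening→Singh.
Loads: Singh 3, Lindqvist 2, Marcus 3, Santos 2 — all ≤ 3.

3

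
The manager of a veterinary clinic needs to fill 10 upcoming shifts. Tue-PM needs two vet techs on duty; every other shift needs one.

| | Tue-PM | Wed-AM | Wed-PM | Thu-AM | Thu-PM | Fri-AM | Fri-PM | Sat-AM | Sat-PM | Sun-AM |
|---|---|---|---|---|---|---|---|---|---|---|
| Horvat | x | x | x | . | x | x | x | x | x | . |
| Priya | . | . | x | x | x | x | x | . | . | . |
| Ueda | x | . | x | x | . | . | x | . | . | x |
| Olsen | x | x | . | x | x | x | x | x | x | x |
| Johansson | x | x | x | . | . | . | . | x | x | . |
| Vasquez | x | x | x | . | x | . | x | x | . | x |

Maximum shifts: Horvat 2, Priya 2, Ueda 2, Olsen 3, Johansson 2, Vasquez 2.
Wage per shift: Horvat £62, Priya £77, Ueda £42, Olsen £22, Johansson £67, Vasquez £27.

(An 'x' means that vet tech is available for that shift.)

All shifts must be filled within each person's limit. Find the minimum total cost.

Picking the cheapest available vet tech for each shift independently would cost £252, but that ignores the shift limits.
An optimal schedule: Tue-PM→Ueda+Johansson, Wed-AM→Vasquez, Wed-PM→Johansson, Thu-AM→Olsen, Thu-PM→Horvat, Fri-AM→Olsen, Fri-PM→Ueda, Sat-AM→Horvat, Sat-PM→Olsen, Sun-AM→Vasquez.
Total: 42 + 67 + 27 + 67 + 22 + 62 + 22 + 42 + 62 + 22 + 27 = £462.

£462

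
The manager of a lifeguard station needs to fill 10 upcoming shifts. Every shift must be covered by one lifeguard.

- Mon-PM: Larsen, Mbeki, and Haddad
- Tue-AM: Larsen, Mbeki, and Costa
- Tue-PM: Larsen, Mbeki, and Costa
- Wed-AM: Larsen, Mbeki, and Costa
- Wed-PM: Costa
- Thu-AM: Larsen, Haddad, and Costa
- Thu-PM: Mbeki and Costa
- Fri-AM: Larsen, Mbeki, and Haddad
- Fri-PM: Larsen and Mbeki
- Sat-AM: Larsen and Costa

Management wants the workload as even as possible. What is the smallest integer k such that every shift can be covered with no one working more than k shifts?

3

With 4 lifeguards and 10 worker-slots to fill, someone must work at least ⌈10/4⌉ = 3 shifts, so k ≥ 3.
k = 3 works: Mon-PM→Larsen, Tue-AM→Mbeki, Tue-PM→Mbeki, Wed-AM→Costa, Wed-PM→Costa, Thu-AM→Haddad, Thu-PM→Mbeki, Fri-AM→Haddad, Fri-PM→Larsen, Sat-AM→Larsen.
Loads: Larsen 3, Mbeki 3, Haddad 2, Costa 2 — all ≤ 3.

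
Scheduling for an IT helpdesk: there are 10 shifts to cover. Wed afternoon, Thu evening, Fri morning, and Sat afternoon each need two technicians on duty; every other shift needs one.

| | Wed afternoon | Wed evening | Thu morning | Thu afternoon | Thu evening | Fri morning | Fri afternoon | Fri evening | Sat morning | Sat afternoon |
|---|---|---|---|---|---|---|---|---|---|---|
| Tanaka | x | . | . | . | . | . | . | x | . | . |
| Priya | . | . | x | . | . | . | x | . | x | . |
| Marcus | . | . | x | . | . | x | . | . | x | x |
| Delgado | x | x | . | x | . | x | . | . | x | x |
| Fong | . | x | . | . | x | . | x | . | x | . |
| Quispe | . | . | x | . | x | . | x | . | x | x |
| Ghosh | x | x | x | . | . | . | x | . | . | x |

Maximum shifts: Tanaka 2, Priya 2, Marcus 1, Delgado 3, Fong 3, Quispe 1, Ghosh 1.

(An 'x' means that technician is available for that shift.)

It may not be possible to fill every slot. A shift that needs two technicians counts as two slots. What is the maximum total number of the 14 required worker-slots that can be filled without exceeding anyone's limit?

13

Total capacity across all technicians is 2+2+1+3+3+1+1 = 13, and 14 slots are needed, so at most 13 can be filled.
An assignment achieving 13: Wed afternoon→Tanaka+Delgado, Wed evening→Fong, Thu morning→Priya, Thu afternoon→Delgado, Thu evening→Fong+Quispe, Fri morning→Marcus+Delgado, Fri afternoon→Priya, Fri evening→Tanaka, Sat morning→Fong, Sat afternoon→Ghosh.
Loads: Tanaka 2/2, Priya 2/2, Marcus 1/1, Delgado 3/3, Fong 3/3, Quispe 1/1, Ghosh 1/1.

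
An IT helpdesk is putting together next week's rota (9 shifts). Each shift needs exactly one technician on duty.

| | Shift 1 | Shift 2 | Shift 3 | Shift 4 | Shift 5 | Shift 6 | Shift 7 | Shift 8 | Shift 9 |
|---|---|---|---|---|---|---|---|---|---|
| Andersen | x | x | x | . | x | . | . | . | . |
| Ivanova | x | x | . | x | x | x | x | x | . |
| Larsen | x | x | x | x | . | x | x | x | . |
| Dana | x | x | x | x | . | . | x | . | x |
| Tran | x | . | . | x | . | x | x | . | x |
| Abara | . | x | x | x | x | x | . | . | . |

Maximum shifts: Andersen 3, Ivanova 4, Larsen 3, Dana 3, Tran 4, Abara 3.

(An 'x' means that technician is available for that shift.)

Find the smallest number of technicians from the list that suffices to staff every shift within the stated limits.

9 slots to fill and no one can take more than 4, so at least ⌈9/4⌉ = 3 technicians are needed.
Andersen, Ivanova, and Dana alone can cover everything: Shift 1→Andersen, Shift 2→Dana, Shift 3→Andersen, Shift 4→Ivanova, Shift 5→Andersen, Shift 6→Ivanova, Shift 7→Ivanova, Shift 8→Ivanova, Shift 9→Dana.

3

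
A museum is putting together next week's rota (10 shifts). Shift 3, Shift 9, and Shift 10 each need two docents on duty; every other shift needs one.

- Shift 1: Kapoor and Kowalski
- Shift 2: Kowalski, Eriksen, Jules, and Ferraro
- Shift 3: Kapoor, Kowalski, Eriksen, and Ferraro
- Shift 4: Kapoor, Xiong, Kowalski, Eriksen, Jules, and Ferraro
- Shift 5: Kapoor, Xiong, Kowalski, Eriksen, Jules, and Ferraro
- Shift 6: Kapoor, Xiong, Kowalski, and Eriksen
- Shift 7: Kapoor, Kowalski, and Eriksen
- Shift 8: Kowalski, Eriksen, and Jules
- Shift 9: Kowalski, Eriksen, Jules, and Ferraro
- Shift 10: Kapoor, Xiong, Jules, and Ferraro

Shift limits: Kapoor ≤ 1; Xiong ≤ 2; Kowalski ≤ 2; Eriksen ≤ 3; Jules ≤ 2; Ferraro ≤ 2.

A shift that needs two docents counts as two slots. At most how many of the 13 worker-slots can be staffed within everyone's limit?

Total capacity across all docents is 1+2+2+3+2+2 = 12, and 13 slots are needed, so at most 12 can be filled.
An assignment achieving 12: Shift 1→Kapoor, Shift 2→Eriksen, Shift 3→Eriksen+Ferraro, Shift 4→Ferraro, Shift 6→Xiong, Shift 7→Kowalski, Shift 8→Kowalski, Shift 9→Eriksen+Jules, Shift 10→Xiong+Jules.
Loads: Kapoor 1/1, Xiong 2/2, Kowalski 2/2, Eriksen 3/3, Jules 2/2, Ferraro 2/2.

12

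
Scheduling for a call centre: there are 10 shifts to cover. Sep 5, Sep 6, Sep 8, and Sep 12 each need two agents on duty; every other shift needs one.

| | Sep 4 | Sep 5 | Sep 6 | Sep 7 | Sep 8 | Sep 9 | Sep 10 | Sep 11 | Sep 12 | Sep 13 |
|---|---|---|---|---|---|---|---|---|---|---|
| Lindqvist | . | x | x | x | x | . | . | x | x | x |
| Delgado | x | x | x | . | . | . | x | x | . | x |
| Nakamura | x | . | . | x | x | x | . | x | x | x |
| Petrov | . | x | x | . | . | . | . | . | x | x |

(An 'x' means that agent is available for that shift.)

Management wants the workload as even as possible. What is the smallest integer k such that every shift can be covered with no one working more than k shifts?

With 4 agents and 14 worker-slots to fill, someone must work at least ⌈14/4⌉ = 4 shifts, so k ≥ 4.
k = 4 works: Sep 4→Delgado, Sep 5→Lindqvist+Delgado, Sep 6→Lindqvist+Delgado, Sep 7→Lindqvist, Sep 8→Lindqvist+Nakamura, Sep 9→Nakamura, Sep 10→Delgado, Sep 11→Nakamura, Sep 12→Nakamura+Petrov, Sep 13→Petrov.
Loads: Lindqvist 4, Delgado 4, Nakamura 4, Petrov 2 — all ≤ 4.

4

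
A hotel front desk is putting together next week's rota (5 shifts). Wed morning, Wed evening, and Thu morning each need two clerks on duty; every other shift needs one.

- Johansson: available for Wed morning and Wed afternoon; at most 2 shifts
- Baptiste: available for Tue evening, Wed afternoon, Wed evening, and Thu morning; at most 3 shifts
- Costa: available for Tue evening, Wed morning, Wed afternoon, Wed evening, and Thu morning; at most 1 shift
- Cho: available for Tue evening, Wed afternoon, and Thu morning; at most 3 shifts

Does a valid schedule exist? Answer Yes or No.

No

Total capacity is 9 and 8 slots are needed, so capacity alone doesn't rule it out.
Shifts {Wed morning, Wed evening} need 4 worker-slots in total, but the clerks available for any of those shifts (Johansson, Baptiste, and Costa) can supply at most 3 among them. So no valid schedule exists.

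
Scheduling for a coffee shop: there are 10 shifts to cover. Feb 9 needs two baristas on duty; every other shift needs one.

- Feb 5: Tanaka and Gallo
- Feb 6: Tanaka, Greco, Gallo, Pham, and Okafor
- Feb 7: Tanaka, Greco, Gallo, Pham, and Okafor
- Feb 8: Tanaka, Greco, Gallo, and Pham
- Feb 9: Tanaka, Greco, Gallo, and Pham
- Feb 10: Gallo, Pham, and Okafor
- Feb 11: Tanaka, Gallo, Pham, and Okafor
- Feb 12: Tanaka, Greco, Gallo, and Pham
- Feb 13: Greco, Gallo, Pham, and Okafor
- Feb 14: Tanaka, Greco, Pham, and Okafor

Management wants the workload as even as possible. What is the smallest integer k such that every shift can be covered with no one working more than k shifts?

With 5 baristas and 11 worker-slots to fill, someone must work at least ⌈11/5⌉ = 3 shifts, so k ≥ 3.
k = 3 works: Feb 5→Tanaka, Feb 6→Gallo, Feb 7→Pham, Feb 8→Tanaka, Feb 9→Gallo+Pham, Feb 10→Gallo, Feb 11→Tanaka, Feb 12→Greco, Feb 13→Greco, Feb 14→Greco.
Loads: Tanaka 3, Greco 3, Gallo 3, Pham 2, Okafor 0 — all ≤ 3.

3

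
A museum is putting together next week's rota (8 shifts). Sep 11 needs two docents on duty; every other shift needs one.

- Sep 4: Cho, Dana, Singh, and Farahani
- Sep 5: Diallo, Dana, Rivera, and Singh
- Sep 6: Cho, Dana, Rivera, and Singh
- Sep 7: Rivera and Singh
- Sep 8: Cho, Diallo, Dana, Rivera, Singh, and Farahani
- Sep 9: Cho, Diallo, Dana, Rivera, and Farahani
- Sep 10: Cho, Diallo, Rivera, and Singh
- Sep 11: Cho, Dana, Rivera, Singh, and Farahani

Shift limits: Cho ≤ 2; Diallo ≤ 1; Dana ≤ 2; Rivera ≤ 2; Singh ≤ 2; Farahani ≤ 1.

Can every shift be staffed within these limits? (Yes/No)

One valid schedule: Sep 4→Cho, Sep 5→Diallo, Sep 6→Cho, Sep 7→Rivera, Sep 8→Dana, Sep 9→Dana, Sep 10→Rivera, Sep 11→Singh+Farahani.
Loads: Cho 2/2, Diallo 1/1, Dana 2/2, Rivera 2/2, Singh 1/2, Farahani 1/1 — all within limits.

Yes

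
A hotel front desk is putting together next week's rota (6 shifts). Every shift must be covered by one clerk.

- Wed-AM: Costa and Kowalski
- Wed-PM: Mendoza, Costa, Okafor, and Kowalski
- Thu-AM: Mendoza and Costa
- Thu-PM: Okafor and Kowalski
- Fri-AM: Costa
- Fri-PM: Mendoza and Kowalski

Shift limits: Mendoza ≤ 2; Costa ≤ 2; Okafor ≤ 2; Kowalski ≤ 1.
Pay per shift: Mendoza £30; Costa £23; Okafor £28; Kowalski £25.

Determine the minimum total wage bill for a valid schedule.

Fri-AM can only be covered by Costa, so that assignment is forced.
Picking the cheapest available clerk for each shift independently would cost £142, but that ignores the shift limits.
An optimal schedule: Wed-AM→Costa, Wed-PM→Okafor, Thu-AM→Mendoza, Thu-PM→Okafor, Fri-AM→Costa, Fri-PM→Kowalski.
Total: 23 + 28 + 30 + 28 + 23 + 25 = £157.

£157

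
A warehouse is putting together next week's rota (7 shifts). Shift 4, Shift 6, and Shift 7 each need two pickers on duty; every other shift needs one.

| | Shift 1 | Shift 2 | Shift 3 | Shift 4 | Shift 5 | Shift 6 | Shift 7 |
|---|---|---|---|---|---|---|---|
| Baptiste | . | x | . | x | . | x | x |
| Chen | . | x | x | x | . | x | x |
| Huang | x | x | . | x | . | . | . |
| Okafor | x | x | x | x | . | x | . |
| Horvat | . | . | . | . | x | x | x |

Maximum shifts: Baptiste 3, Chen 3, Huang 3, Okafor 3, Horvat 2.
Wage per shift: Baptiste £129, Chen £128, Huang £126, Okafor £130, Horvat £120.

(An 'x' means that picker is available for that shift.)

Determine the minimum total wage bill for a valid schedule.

Shift 5 can only be covered by Horvat, so that assignment is forced.
Picking the cheapest available picker for each shift independently would cost £1250, but that ignores the shift limits.
An optimal schedule: Shift 1→Huang, Shift 2→Huang, Shift 3→Chen, Shift 4→Huang+Baptiste, Shift 5→Horvat, Shift 6→Chen+Baptiste, Shift 7→Horvat+Chen.
Total: 126 + 126 + 128 + 126 + 129 + 120 + 128 + 129 + 120 + 128 = £1260.

£1260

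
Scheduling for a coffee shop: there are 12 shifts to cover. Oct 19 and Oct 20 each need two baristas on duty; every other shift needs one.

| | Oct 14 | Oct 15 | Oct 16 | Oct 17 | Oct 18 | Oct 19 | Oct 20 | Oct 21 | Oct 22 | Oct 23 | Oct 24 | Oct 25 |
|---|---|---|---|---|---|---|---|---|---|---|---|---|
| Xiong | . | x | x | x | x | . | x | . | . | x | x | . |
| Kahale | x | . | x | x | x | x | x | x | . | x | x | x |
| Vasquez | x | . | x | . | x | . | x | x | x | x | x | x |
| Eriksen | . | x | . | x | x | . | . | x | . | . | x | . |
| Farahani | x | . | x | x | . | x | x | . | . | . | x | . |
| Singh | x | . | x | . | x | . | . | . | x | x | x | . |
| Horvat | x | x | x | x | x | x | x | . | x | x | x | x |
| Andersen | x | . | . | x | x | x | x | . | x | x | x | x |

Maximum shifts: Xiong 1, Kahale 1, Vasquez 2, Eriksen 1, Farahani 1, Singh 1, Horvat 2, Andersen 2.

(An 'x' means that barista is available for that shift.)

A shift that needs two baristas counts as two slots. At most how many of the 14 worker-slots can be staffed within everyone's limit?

Total capacity across all baristas is 1+1+2+1+1+1+2+2 = 11, and 14 slots are needed, so at most 11 can be filled.
An assignment achieving 11: Oct 14→Singh, Oct 15→Xiong, Oct 16→Horvat, Oct 17→Eriksen, Oct 19→Farahani+Horvat, Oct 20→Andersen, Oct 21→Kahale, Oct 22→Vasquez, Oct 23→Andersen, Oct 25→Vasquez.
Loads: Xiong 1/1, Kahale 1/1, Vasquez 2/2, Eriksen 1/1, Farahani 1/1, Singh 1/1, Horvat 2/2, Andersen 2/2.

11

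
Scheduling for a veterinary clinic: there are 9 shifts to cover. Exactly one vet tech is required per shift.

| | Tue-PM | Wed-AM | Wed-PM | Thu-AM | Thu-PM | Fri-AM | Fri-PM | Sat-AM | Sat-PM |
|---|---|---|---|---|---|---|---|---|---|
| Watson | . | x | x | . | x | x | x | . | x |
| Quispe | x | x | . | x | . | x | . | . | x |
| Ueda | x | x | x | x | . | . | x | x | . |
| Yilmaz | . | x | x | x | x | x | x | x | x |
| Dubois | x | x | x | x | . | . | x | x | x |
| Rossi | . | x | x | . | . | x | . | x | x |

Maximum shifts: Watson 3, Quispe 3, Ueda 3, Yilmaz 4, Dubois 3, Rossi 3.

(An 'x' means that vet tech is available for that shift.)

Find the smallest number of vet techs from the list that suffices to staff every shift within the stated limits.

3

9 slots to fill and no one can take more than 4, so at least ⌈9/4⌉ = 3 vet techs are needed.
Watson, Quispe, and Ueda alone can cover everything: Tue-PM→Quispe, Wed-AM→Ueda, Wed-PM→Watson, Thu-AM→Quispe, Thu-PM→Watson, Fri-AM→Watson, Fri-PM→Ueda, Sat-AM→Ueda, Sat-PM→Quispe.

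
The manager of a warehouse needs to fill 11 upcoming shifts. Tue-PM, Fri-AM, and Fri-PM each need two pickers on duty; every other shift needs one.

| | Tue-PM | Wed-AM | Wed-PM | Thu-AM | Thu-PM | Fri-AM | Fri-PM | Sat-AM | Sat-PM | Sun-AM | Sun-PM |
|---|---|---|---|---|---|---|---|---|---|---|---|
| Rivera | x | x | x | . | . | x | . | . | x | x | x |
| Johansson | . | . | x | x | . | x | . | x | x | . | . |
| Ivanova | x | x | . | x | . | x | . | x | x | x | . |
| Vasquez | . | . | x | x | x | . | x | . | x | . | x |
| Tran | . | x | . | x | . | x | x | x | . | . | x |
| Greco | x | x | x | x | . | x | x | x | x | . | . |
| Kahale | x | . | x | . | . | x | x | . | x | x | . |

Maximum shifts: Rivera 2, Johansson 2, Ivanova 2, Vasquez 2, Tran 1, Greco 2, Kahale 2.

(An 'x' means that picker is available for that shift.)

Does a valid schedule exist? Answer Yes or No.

Total capacity is 2+2+2+2+1+2+2 = 13 but 14 worker-slots are needed — infeasible.

No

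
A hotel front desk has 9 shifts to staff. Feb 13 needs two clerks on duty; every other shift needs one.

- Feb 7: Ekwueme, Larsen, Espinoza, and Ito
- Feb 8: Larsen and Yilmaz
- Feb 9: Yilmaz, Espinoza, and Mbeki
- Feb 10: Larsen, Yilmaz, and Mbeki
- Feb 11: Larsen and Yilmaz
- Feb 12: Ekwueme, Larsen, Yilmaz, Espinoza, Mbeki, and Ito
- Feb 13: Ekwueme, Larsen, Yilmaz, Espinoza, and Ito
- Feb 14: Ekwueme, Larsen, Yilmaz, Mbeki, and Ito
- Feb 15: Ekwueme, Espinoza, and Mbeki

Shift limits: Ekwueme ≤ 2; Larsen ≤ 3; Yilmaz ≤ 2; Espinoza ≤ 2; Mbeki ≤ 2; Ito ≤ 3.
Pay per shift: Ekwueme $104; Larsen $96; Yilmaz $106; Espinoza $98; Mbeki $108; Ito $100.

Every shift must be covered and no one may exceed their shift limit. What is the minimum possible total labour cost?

$992

Picking the cheapest available clerk for each shift independently would cost $966, but that ignores the shift limits.
An optimal schedule: Feb 7→Ito, Feb 8→Larsen, Feb 9→Espinoza, Feb 10→Larsen, Feb 11→Larsen, Feb 12→Ekwueme, Feb 13→Ito+Ekwueme, Feb 14→Ito, Feb 15→Espinoza.
Total: 100 + 96 + 98 + 96 + 96 + 104 + 100 + 104 + 100 + 98 = $992.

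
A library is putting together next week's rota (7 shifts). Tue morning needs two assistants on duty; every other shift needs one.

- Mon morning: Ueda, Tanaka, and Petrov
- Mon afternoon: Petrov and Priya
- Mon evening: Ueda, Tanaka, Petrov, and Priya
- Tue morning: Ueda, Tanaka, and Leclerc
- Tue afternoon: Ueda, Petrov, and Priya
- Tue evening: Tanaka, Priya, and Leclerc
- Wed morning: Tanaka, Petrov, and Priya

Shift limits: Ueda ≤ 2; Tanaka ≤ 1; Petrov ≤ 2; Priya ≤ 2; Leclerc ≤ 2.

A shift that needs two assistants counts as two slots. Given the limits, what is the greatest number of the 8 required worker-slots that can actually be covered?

Total capacity across all assistants is 2+1+2+2+2 = 9, and 8 slots are needed, so at most 8 can be filled.
An assignment achieving 8: Mon morning→Ueda, Mon afternoon→Petrov, Mon evening→Priya, Tue morning→Ueda+Tanaka, Tue afternoon→Petrov, Tue evening→Leclerc, Wed morning→Priya.
Loads: Ueda 2/2, Tanaka 1/1, Petrov 2/2, Priya 2/2, Leclerc 1/2.

8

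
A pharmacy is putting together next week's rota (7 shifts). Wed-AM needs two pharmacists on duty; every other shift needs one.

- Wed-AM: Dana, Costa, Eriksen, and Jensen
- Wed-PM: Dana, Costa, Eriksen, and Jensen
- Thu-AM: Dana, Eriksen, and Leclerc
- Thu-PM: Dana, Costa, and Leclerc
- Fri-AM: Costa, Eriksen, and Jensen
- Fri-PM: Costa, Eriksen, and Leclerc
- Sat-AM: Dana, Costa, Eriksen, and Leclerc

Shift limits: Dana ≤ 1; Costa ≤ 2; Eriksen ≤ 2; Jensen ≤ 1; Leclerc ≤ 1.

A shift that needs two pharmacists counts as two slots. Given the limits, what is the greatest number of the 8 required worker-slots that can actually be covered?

Total capacity across all pharmacists is 1+2+2+1+1 = 7, and 8 slots are needed, so at most 7 can be filled.
An assignment achieving 7: Wed-AM→Eriksen+Jensen, Thu-AM→Dana, Thu-PM→Costa, Fri-AM→Costa, Fri-PM→Eriksen, Sat-AM→Leclerc.
Loads: Dana 1/1, Costa 2/2, Eriksen 2/2, Jensen 1/1, Leclerc 1/1.

7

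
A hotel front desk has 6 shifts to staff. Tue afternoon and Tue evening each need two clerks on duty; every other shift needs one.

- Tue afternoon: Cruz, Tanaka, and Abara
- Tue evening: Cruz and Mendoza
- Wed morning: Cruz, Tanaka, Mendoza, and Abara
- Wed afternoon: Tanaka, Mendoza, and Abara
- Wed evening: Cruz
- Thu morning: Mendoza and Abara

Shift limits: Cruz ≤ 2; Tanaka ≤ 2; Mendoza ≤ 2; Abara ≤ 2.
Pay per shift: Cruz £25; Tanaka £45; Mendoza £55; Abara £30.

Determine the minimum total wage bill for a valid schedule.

£310

Tue evening can only be covered by Cruz and Mendoza, so that assignment is forced.
Wed evening can only be covered by Cruz, so that assignment is forced.
Picking the cheapest available clerk for each shift independently would cost £245, but that ignores the shift limits.
An optimal schedule: Tue afternoon→Tanaka+Abara, Tue evening→Cruz+Mendoza, Wed morning→Abara, Wed afternoon→Tanaka, Wed evening→Cruz, Thu morning→Mendoza.
Total: 45 + 30 + 25 + 55 + 30 + 45 + 25 + 55 = £310.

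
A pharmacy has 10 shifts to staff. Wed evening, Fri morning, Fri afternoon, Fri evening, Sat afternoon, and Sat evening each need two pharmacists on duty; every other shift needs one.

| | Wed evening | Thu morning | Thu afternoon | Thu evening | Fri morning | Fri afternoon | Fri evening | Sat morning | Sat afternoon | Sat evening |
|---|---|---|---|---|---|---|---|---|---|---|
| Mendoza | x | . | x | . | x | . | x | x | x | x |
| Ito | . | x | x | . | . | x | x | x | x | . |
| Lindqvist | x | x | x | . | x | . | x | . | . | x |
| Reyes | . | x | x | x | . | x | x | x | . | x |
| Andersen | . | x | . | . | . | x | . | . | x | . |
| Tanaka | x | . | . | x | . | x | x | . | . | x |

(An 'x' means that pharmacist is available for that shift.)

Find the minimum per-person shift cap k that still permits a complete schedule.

3

With 6 pharmacists and 16 worker-slots to fill, someone must work at least ⌈16/6⌉ = 3 shifts, so k ≥ 3.
k = 3 works: Wed evening→Mendoza+Lindqvist, Thu morning→Ito, Thu afternoon→Ito, Thu evening→Reyes, Fri morning→Mendoza+Lindqvist, Fri afternoon→Reyes+Andersen, Fri evening→Reyes+Tanaka, Sat morning→Mendoza, Sat afternoon→Ito+Andersen, Sat evening→Lindqvist+Tanaka.
Loads: Mendoza 3, Ito 3, Lindqvist 3, Reyes 3, Andersen 2, Tanaka 2 — all ≤ 3.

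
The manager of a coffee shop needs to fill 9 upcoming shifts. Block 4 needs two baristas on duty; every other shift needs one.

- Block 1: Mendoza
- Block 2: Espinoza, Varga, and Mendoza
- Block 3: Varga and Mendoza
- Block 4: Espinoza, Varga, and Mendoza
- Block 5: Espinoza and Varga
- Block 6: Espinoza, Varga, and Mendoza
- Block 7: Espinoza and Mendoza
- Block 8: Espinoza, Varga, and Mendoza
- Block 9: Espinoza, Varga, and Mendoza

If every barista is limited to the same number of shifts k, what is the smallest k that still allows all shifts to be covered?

4

With 3 baristas and 10 worker-slots to fill, someone must work at least ⌈10/3⌉ = 4 shifts, so k ≥ 4.
k = 4 works: Block 1→Mendoza, Block 2→Espinoza, Block 3→Varga, Block 4→Espinoza+Varga, Block 5→Espinoza, Block 6→Varga, Block 7→Espinoza, Block 8→Varga, Block 9→Mendoza.
Loads: Espinoza 4, Varga 4, Mendoza 2 — all ≤ 4.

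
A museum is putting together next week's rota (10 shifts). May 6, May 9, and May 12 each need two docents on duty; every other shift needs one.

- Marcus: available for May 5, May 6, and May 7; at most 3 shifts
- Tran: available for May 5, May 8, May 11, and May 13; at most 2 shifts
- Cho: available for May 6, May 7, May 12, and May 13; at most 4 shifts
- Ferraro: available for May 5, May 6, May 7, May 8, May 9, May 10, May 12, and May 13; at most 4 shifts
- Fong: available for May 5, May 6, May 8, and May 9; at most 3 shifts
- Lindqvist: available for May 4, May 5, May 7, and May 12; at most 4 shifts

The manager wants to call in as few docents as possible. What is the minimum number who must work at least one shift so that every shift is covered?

4

13 slots to fill and no one can take more than 4, so at least ⌈13/4⌉ = 4 docents are needed.
Tran, Ferraro, Fong, and Lindqvist alone can cover everything: May 4→Lindqvist, May 5→Lindqvist, May 6→Ferraro+Fong, May 7→Lindqvist, May 8→Fong, May 9→Ferraro+Fong, May 10→Ferraro, May 11→Tran, May 12→Ferraro+Lindqvist, May 13→Tran.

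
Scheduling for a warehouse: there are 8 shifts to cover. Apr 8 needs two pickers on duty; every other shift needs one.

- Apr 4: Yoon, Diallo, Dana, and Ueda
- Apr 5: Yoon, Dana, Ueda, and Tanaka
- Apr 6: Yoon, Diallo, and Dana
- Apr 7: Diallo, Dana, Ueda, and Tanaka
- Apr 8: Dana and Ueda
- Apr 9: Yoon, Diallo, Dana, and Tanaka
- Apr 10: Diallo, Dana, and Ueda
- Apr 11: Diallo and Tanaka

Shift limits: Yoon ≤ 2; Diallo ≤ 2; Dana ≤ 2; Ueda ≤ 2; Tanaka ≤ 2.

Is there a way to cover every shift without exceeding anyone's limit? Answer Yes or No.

Apr 8 can only be covered by Dana and Ueda, so that assignment is forced.
One valid schedule: Apr 4→Yoon, Apr 5→Dana, Apr 6→Yoon, Apr 7→Ueda, Apr 8→Dana+Ueda, Apr 9→Tanaka, Apr 10→Diallo, Apr 11→Diallo.
Loads: Yoon 2/2, Diallo 2/2, Dana 2/2, Ueda 2/2, Tanaka 1/2 — all within limits.

Yes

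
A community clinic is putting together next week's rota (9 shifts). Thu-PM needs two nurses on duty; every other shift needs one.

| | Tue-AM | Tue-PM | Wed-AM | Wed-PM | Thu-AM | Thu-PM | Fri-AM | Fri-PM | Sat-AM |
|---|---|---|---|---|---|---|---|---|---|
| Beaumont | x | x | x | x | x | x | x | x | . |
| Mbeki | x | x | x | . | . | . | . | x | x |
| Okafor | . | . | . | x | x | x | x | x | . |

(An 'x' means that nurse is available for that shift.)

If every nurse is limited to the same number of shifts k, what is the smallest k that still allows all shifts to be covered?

With 3 nurses and 10 worker-slots to fill, someone must work at least ⌈10/3⌉ = 4 shifts, so k ≥ 4.
k = 4 works: Tue-AM→Beaumont, Tue-PM→Beaumont, Wed-AM→Beaumont, Wed-PM→Okafor, Thu-AM→Okafor, Thu-PM→Beaumont+Okafor, Fri-AM→Okafor, Fri-PM→Mbeki, Sat-AM→Mbeki.
Loads: Beaumont 4, Mbeki 2, Okafor 4 — all ≤ 4.

4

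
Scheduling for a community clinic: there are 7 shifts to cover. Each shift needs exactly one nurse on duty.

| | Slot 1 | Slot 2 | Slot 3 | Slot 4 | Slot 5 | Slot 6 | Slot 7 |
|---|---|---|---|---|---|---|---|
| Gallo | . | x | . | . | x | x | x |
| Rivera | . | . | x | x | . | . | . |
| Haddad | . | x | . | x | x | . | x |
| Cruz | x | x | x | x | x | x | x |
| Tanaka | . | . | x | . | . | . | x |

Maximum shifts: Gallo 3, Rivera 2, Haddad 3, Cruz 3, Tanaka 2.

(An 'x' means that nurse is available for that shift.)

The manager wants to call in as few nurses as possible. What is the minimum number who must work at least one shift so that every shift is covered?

3

7 slots to fill and no one can take more than 3, so at least ⌈7/3⌉ = 3 nurses are needed.
Gallo, Rivera, and Cruz alone can cover everything: Slot 1→Cruz, Slot 2→Gallo, Slot 3→Rivera, Slot 4→Rivera, Slot 5→Gallo, Slot 6→Gallo, Slot 7→Cruz.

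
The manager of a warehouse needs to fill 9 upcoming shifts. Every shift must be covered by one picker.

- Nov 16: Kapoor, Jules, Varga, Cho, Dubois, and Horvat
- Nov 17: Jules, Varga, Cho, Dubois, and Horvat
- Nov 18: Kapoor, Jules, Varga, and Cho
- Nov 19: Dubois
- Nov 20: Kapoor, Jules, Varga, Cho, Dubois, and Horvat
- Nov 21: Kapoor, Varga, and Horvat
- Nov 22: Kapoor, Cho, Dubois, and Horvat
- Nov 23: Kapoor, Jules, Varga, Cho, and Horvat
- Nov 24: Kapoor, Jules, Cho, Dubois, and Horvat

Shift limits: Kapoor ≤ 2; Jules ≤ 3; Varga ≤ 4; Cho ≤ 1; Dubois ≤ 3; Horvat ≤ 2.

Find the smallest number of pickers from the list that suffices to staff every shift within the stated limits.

3

9 slots to fill and no one can take more than 4, so at least ⌈9/4⌉ = 3 pickers are needed.
Kapoor, Varga, and Dubois alone can cover everything: Nov 16→Varga, Nov 17→Varga, Nov 18→Kapoor, Nov 19→Dubois, Nov 20→Varga, Nov 21→Kapoor, Nov 22→Dubois, Nov 23→Varga, Nov 24→Dubois.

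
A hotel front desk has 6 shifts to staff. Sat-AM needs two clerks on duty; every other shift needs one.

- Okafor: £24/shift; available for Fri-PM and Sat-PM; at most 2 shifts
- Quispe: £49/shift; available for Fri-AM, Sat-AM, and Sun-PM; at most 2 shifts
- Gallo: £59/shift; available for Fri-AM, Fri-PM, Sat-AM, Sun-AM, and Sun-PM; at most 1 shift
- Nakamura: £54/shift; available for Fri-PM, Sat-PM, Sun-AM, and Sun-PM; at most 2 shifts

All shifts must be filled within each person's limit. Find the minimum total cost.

Sat-AM can only be covered by Quispe and Gallo, so that assignment is forced.
Picking the cheapest available clerk for each shift independently would cost £308, but that ignores the shift limits.
An optimal schedule: Fri-AM→Quispe, Fri-PM→Okafor, Sat-AM→Quispe+Gallo, Sat-PM→Okafor, Sun-AM→Nakamura, Sun-PM→Nakamura.
Total: 49 + 24 + 49 + 59 + 24 + 54 + 54 = £313.

£313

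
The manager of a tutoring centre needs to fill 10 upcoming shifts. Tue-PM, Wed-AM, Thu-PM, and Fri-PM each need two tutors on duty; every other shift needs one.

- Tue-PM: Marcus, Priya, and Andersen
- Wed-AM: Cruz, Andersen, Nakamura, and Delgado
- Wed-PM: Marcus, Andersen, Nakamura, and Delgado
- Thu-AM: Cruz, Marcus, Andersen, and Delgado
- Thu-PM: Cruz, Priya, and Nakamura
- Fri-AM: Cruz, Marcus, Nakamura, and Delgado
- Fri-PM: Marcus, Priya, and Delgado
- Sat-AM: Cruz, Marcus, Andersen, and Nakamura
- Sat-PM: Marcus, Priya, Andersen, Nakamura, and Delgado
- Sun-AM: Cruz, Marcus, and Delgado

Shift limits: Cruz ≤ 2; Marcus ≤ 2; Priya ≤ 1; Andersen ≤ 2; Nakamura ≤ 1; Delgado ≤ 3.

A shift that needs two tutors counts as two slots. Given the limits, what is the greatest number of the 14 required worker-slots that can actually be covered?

Total capacity across all tutors is 2+2+1+2+1+3 = 11, and 14 slots are needed, so at most 11 can be filled.
An assignment achieving 11: Tue-PM→Marcus+Priya, Wed-AM→Andersen+Delgado, Wed-PM→Andersen, Thu-AM→Delgado, Thu-PM→Cruz+Nakamura, Fri-PM→Marcus+Delgado, Sun-AM→Cruz.
Loads: Cruz 2/2, Marcus 2/2, Priya 1/1, Andersen 2/2, Nakamura 1/1, Delgado 3/3.

11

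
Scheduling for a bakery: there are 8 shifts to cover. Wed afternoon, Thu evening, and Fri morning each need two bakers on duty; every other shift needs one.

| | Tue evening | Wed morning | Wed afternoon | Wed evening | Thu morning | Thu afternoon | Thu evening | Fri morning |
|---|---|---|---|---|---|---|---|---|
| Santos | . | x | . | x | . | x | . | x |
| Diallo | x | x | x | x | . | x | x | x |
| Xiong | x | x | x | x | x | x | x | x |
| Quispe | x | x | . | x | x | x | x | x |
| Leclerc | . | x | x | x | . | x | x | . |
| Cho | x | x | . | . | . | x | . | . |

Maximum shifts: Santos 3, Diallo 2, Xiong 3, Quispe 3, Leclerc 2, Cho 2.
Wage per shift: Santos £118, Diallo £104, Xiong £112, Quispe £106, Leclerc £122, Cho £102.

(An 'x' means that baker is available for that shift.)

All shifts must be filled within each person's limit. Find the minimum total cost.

Picking the cheapest available baker for each shift independently would cost £1152, but that ignores the shift limits.
An optimal schedule: Tue evening→Cho, Wed morning→Cho, Wed afternoon→Diallo+Xiong, Wed evening→Diallo, Thu morning→Quispe, Thu afternoon→Quispe, Thu evening→Quispe+Xiong, Fri morning→Xiong+Santos.
Total: 102 + 102 + 104 + 112 + 104 + 106 + 106 + 106 + 112 + 112 + 118 = £1184.

£1184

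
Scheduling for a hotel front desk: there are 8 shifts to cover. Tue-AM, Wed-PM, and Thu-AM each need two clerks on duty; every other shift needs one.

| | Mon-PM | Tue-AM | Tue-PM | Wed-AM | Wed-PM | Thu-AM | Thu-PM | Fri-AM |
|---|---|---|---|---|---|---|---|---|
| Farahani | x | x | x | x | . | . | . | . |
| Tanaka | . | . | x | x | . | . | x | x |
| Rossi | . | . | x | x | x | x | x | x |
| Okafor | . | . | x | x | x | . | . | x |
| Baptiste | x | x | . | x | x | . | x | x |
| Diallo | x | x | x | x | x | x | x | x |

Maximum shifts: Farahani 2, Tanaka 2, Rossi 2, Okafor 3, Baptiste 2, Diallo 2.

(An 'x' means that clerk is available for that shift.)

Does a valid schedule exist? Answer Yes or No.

Thu-AM can only be covered by Rossi and Diallo, so that assignment is forced.
One valid schedule: Mon-PM→Farahani, Tue-AM→Farahani+Baptiste, Tue-PM→Tanaka, Wed-AM→Okafor, Wed-PM→Okafor+Baptiste, Thu-AM→Rossi+Diallo, Thu-PM→Tanaka, Fri-AM→Rossi.
Loads: Farahani 2/2, Tanaka 2/2, Rossi 2/2, Okafor 2/3, Baptiste 2/2, Diallo 1/2 — all within limits.

Yes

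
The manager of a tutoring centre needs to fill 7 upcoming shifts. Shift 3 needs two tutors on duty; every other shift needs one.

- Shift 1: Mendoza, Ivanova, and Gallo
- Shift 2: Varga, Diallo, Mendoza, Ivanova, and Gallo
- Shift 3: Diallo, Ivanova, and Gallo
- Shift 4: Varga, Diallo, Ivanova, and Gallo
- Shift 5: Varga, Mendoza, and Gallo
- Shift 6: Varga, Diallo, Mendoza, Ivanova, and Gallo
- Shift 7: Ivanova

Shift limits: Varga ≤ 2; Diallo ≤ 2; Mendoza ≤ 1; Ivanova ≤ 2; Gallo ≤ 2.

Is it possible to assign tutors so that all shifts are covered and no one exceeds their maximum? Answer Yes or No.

Shift 7 can only be covered by Ivanova, so that assignment is forced.
One valid schedule: Shift 1→Mendoza, Shift 2→Diallo, Shift 3→Diallo+Ivanova, Shift 4→Varga, Shift 5→Varga, Shift 6→Gallo, Shift 7→Ivanova.
Loads: Varga 2/2, Diallo 2/2, Mendoza 1/1, Ivanova 2/2, Gallo 1/2 — all within limits.

Yes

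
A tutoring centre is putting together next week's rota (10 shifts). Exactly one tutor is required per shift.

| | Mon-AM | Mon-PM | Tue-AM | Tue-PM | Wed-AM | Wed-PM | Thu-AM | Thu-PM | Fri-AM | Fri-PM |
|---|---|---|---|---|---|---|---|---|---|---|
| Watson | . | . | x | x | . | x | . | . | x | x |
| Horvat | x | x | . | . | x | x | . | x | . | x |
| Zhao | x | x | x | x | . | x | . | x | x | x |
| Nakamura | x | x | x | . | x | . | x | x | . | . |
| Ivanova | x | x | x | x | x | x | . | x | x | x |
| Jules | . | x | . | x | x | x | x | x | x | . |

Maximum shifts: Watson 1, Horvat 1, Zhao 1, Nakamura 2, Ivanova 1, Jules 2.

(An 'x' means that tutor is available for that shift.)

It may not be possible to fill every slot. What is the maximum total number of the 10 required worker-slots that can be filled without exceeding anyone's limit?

8

Total capacity across all tutors is 1+1+1+2+1+2 = 8, and 10 slots are needed, so at most 8 can be filled.
An assignment achieving 8: Mon-AM→Horvat, Mon-PM→Jules, Tue-AM→Watson, Tue-PM→Zhao, Wed-AM→Nakamura, Wed-PM→Jules, Thu-AM→Nakamura, Fri-AM→Ivanova.
Loads: Watson 1/1, Horvat 1/1, Zhao 1/1, Nakamura 2/2, Ivanova 1/1, Jules 2/2.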